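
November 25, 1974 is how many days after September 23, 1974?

Sep 23, 1974 → Oct 23, 1974: 30 days (September has 30).
Oct 23, 1974 → Nov 23, 1974: 31 days (October has 31).
Nov 23, 1974 → Nov 25, 1974: 2 days.
Total: 63 days.

63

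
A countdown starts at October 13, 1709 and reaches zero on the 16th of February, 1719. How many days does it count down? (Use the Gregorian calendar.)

3413

Oct 13, 1709 → Oct 13, 1710: 365 days.
Oct 13, 1710 → Oct 13, 1711: 365 days.
Oct 13, 1711 → Oct 13, 1712: 366 days (Feb 29, 1712 is in that span).
Oct 13, 1712 → Oct 13, 1713: 365 days.
Oct 13, 1713 → Oct 13, 1714: 365 days.
Oct 13, 1714 → Oct 13, 1715: 365 days.
Oct 13, 1715 → Oct 13, 1716: 366 days (Feb 29, 1716 is in that span).
Oct 13, 1716 → Oct 13, 1717: 365 days.
Oct 13, 1717 → Oct 13, 1718: 365 days.
Oct 13, 1718 → Nov 13, 1718: 31 days (October has 31).
Nov 13, 1718 → Dec 13, 1718: 30 days (November has 30).
Dec 13, 1718 → Jan 13, 1719: 31 days (December has 31).
Jan 13, 1719 → Feb 13, 1719: 31 days (January has 31).
Feb 13, 1719 → Feb 16, 1719: 3 days.
Total: 3413 days.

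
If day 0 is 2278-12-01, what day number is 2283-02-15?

Dec 1, 2278 → Dec 1, 2279: 365 days.
Dec 1, 2279 → Dec 1, 2280: 366 days (Feb 29, 2280 is in that span).
Dec 1, 2280 → Dec 1, 2281: 365 days.
Dec 1, 2281 → Dec 1, 2282: 365 days.
Dec 1, 2282 → Jan 1, 2283: 31 days (December has 31).
Jan 1, 2283 → Feb 1, 2283: 31 days (January has 31).
Feb 1, 2283 → Feb 15, 2283: 14 days.
Total: 1537 days.

1537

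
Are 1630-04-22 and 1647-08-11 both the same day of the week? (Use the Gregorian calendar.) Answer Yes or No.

From Apr 22, 1630 to Aug 11, 1647 is 6320 days.
6320 mod 7 = 6, so they are different weekdays.
(Apr 22, 1630 is a Monday; Aug 11, 1647 is a Sunday.)

No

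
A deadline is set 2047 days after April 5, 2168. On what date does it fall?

November 12, 2173

+365 (one year) → Apr 5, 2169 (1682 left).
+365 (one year) → Apr 5, 2170 (1317 left).
+365 (one year) → Apr 5, 2171 (952 left).
+366 (one year; includes Feb 29, 2172) → Apr 5, 2172 (586 left).
+365 (one year) → Apr 5, 2173 (221 left).
Apr has 30 days: +26 → May 1, 2173 (195 left).
May has 31 days: +31 → Jun 1, 2173 (164 left).
Jun has 30 days: +30 → Jul 1, 2173 (134 left).
Jul has 31 days: +31 → Aug 1, 2173 (103 left).
Aug has 31 days: +31 → Sep 1, 2173 (72 left).
Sep has 30 days: +30 → Oct 1, 2173 (42 left).
Oct has 31 days: +31 → Nov 1, 2173 (11 left).
+11 → Nov 12, 2173.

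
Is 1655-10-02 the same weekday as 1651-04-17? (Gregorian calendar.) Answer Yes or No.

From Apr 17, 1651 to Oct 2, 1655 is 1629 days.
1629 mod 7 = 5, so they are different weekdays.
(Apr 17, 1651 is a Monday; Oct 2, 1655 is a Saturday.)

No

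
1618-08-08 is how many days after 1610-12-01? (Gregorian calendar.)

2807

Dec 1, 1610 → Dec 1, 1611: 365 days.
Dec 1, 1611 → Dec 1, 1612: 366 days (Feb 29, 1612 is in that span).
Dec 1, 1612 → Dec 1, 1613: 365 days.
Dec 1, 1613 → Dec 1, 1614: 365 days.
Dec 1, 1614 → Dec 1, 1615: 365 days.
Dec 1, 1615 → Dec 1, 1616: 366 days (Feb 29, 1616 is in that span).
Dec 1, 1616 → Dec 1, 1617: 365 days.
Dec 1, 1617 → Jan 1, 1618: 31 days (December has 31).
Jan 1, 1618 → Feb 1, 1618: 31 days (January has 31).
Feb 1, 1618 → Mar 1, 1618: 28 days (February has 28).
Mar 1, 1618 → Apr 1, 1618: 31 days (March has 31).
Apr 1, 1618 → May 1, 1618: 30 days (April has 30).
May 1, 1618 → Jun 1, 1618: 31 days (May has 31).
Jun 1, 1618 → Jul 1, 1618: 30 days (June has 30).
Jul 1, 1618 → Aug 1, 1618: 31 days (July has 31).
Aug 1, 1618 → Aug 8, 1618: 7 days.
Total: 2807 days.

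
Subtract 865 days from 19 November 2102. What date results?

July 7, 2100

−365 (one year) → Nov 19, 2101 (500 left).
−365 (one year) → Nov 19, 2100 (135 left).
−19 → Oct 31, 2100 (end of Oct, 31 days; 116 left).
−31 → Sep 30, 2100 (end of Sep, 30 days; 85 left).
−30 → Aug 31, 2100 (end of Aug, 31 days; 55 left).
−31 → Jul 31, 2100 (end of Jul, 31 days; 24 left).
−24 → Jul 7, 2100.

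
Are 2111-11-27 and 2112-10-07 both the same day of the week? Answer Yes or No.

Yes

From Nov 27, 2111 to Oct 7, 2112 is 315 days.
315 mod 7 = 0, so they are the same weekday.
(Nov 27, 2111 is a Friday; Oct 7, 2112 is a Friday.)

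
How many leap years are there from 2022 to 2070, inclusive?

Multiples of 4 in [2022,2070]: 12.
Of those, multiples of 100: 0 (not leap unless ÷400).
Multiples of 400: 0.
Leap years = 12 − 0 + 0 = 12.

12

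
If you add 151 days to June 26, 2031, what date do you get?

Jun has 30 days: +5 → Jul 1, 2031 (146 left).
Jul has 31 days: +31 → Aug 1, 2031 (115 left).
Aug has 31 days: +31 → Sep 1, 2031 (84 left).
Sep has 30 days: +30 → Oct 1, 2031 (54 left).
Oct has 31 days: +31 → Nov 1, 2031 (23 left).
+23 → Nov 24, 2031.

November 24, 2031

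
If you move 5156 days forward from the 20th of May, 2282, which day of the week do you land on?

First find the weekday of May 20, 2282. Doomsday rule: the anchor day for the 2200s is Friday. For year 82: 82÷12 = 6 r 10, and 10÷4 = 2, so 6+10+2 = 18.
Friday + 18 ≡ Tuesday — that's 2282's doomsday.
In May the doomsday date is May 9.
May 20 is 11 days after May 9; 11 mod 7 = 4, so Tuesday + 4 = Saturday.
5156 mod 7 = 4, so 5156 days after a Saturday is Saturday + 4 = Wednesday.

Wednesday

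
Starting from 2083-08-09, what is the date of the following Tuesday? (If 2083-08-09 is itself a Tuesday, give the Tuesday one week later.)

August 10, 2083

Aug 9, 2083 is a Monday.
From Monday to the next Tuesday is 1 day.
Aug 9, 2083 + 1 = Aug 10, 2083.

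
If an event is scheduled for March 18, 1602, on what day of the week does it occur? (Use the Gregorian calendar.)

Doomsday rule: the anchor day for the 1600s is Tuesday. For year 02: 2÷12 = 0 r 2, and 2÷4 = 0, so 0+2+0 = 2.
Tuesday + 2 ≡ Thursday — that's 1602's doomsday.
In March the doomsday date is Mar 14.
Mar 18 is 4 days after Mar 14; 4 mod 7 = 4, so Thursday + 4 = Monday.

Monday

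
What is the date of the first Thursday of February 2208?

February 1, 2208 is a Monday.
The first Thursday is therefore February 4 (3 days later).

February 4, 2208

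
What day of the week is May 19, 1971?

Doomsday rule: the anchor day for the 1900s is Wednesday. For year 71: 71÷12 = 5 r 11, and 11÷4 = 2, so 5+11+2 = 18.
Wednesday + 18 ≡ Sunday — that's 1971's doomsday.
In May the doomsday date is May 9.
May 19 is 10 days after May 9; 10 mod 7 = 3, so Sunday + 3 = Wednesday.

Wednesday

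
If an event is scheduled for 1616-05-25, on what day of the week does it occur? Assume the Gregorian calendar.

Wednesday

Doomsday rule: the anchor day for the 1600s is Tuesday. For year 16: 16÷12 = 1 r 4, and 4÷4 = 1, so 1+4+1 = 6.
Tuesday + 6 ≡ Monday — that's 1616's doomsday.
In May the doomsday date is May 9.
May 25 is 16 days after May 9; 16 mod 7 = 2, so Monday + 2 = Wednesday.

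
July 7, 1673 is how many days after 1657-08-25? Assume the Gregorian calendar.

Aug 25, 1657 → Aug 25, 1658: 365 days.
Aug 25, 1658 → Aug 25, 1659: 365 days.
Aug 25, 1659 → Aug 25, 1660: 366 days (Feb 29, 1660 is in that span).
Aug 25, 1660 → Aug 25, 1661: 365 days.
Aug 25, 1661 → Aug 25, 1662: 365 days.
Aug 25, 1662 → Aug 25, 1663: 365 days.
Aug 25, 1663 → Aug 25, 1664: 366 days (Feb 29, 1664 is in that span).
Aug 25, 1664 → Aug 25, 1665: 365 days.
Aug 25, 1665 → Aug 25, 1666: 365 days.
Aug 25, 1666 → Aug 25, 1667: 365 days.
Aug 25, 1667 → Aug 25, 1668: 366 days (Feb 29, 1668 is in that span).
Aug 25, 1668 → Aug 25, 1669: 365 days.
Aug 25, 1669 → Aug 25, 1670: 365 days.
Aug 25, 1670 → Aug 25, 1671: 365 days.
Aug 25, 1671 → Aug 25, 1672: 366 days (Feb 29, 1672 is in that span).
Aug 25, 1672 → Sep 25, 1672: 31 days (August has 31).
Sep 25, 1672 → Oct 25, 1672: 30 days (September has 30).
Oct 25, 1672 → Nov 25, 1672: 31 days (October has 31).
Nov 25, 1672 → Dec 25, 1672: 30 days (November has 30).
Dec 25, 1672 → Jan 25, 1673: 31 days (December has 31).
Jan 25, 1673 → Feb 25, 1673: 31 days (January has 31).
Feb 25, 1673 → Mar 25, 1673: 28 days (February has 28).
Mar 25, 1673 → Apr 25, 1673: 31 days (March has 31).
Apr 25, 1673 → May 25, 1673: 30 days (April has 30).
May 25, 1673 → Jun 25, 1673: 31 days (May has 31).
Jun 25, 1673 → Jul 7, 1673: 12 days.
Total: 5795 days.

5795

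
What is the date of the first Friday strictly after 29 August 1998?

Aug 29, 1998 is a Saturday.
From Saturday to the next Friday is 6 days.
Aug 29, 1998 + 6 = Sep 4, 1998.

September 4, 1998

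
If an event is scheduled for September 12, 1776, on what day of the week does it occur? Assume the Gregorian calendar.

Thursday

Doomsday rule: the anchor day for the 1700s is Sunday. For year 76: 76÷12 = 6 r 4, and 4÷4 = 1, so 6+4+1 = 11.
Sunday + 11 ≡ Thursday — that's 1776's doomsday.
In September the doomsday date is Sep 5.
Sep 12 is 7 days after Sep 5; 7 mod 7 = 0, so Thursday + 0 = Thursday.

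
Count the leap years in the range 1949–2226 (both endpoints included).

Multiples of 4 in [1949,2226]: 69.
Of those, multiples of 100: 3 (not leap unless ÷400).
Multiples of 400: 1.
Leap years = 69 − 3 + 1 = 67.

67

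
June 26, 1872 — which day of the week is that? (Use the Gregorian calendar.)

Doomsday rule: the anchor day for the 1800s is Friday. For year 72: 72÷12 = 6 r 0, and 0÷4 = 0, so 6+0+0 = 6.
Friday + 6 ≡ Thursday — that's 1872's doomsday.
In June the doomsday date is Jun 6.
Jun 26 is 20 days after Jun 6; 20 mod 7 = 6, so Thursday + 6 = Wednesday.

Wednesday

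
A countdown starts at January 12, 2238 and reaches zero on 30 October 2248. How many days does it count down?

Jan 12, 2238 → Jan 12, 2239: 365 days.
Jan 12, 2239 → Jan 12, 2240: 365 days.
Jan 12, 2240 → Jan 12, 2241: 366 days (Feb 29, 2240 is in that span).
Jan 12, 2241 → Jan 12, 2242: 365 days.
Jan 12, 2242 → Jan 12, 2243: 365 days.
Jan 12, 2243 → Jan 12, 2244: 365 days.
Jan 12, 2244 → Jan 12, 2245: 366 days (Feb 29, 2244 is in that span).
Jan 12, 2245 → Jan 12, 2246: 365 days.
Jan 12, 2246 → Jan 12, 2247: 365 days.
Jan 12, 2247 → Jan 12, 2248: 365 days.
Jan 12, 2248 → Feb 12, 2248: 31 days (January has 31).
Feb 12, 2248 → Mar 12, 2248: 29 days (February has 29).
Mar 12, 2248 → Apr 12, 2248: 31 days (March has 31).
Apr 12, 2248 → May 12, 2248: 30 days (April has 30).
May 12, 2248 → Jun 12, 2248: 31 days (May has 31).
Jun 12, 2248 → Jul 12, 2248: 30 days (June has 30).
Jul 12, 2248 → Aug 12, 2248: 31 days (July has 31).
Aug 12, 2248 → Sep 12, 2248: 31 days (August has 31).
Sep 12, 2248 → Oct 12, 2248: 30 days (September has 30).
Oct 12, 2248 → Oct 30, 2248: 18 days.
Total: 3944 days.

3944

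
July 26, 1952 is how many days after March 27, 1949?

1217

Mar 27, 1949 → Mar 27, 1950: 365 days.
Mar 27, 1950 → Mar 27, 1951: 365 days.
Mar 27, 1951 → Mar 27, 1952: 366 days (Feb 29, 1952 is in that span).
Mar 27, 1952 → Apr 27, 1952: 31 days (March has 31).
Apr 27, 1952 → May 27, 1952: 30 days (April has 30).
May 27, 1952 → Jun 27, 1952: 31 days (May has 31).
Jun 27, 1952 → Jul 26, 1952: 29 days.
Total: 1217 days.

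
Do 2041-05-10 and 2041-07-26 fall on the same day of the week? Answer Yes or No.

From May 10, 2041 to Jul 26, 2041 is 77 days.
77 mod 7 = 0, so they are the same weekday.
(May 10, 2041 is a Friday; Jul 26, 2041 is a Friday.)

Yes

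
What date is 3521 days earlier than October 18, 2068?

February 27, 2059

−366 (one year; includes Feb 29, 2068) → Oct 18, 2067 (3155 left).
−365 (one year) → Oct 18, 2066 (2790 left).
−365 (one year) → Oct 18, 2065 (2425 left).
−365 (one year) → Oct 18, 2064 (2060 left).
−366 (one year; includes Feb 29, 2064) → Oct 18, 2063 (1694 left).
−365 (one year) → Oct 18, 2062 (1329 left).
−365 (one year) → Oct 18, 2061 (964 left).
−365 (one year) → Oct 18, 2060 (599 left).
−366 (one year; includes Feb 29, 2060) → Oct 18, 2059 (233 left).
−18 → Sep 30, 2059 (end of Sep, 30 days; 215 left).
−30 → Aug 31, 2059 (end of Aug, 31 days; 185 left).
−31 → Jul 31, 2059 (end of Jul, 31 days; 154 left).
−31 → Jun 30, 2059 (end of Jun, 30 days; 123 left).
−30 → May 31, 2059 (end of May, 31 days; 93 left).
−31 → Apr 30, 2059 (end of Apr, 30 days; 62 left).
−30 → Mar 31, 2059 (end of Mar, 31 days; 32 left).
−31 → Feb 28, 2059 (end of Feb, 28 days; 1 left).
−1 → Feb 27, 2059.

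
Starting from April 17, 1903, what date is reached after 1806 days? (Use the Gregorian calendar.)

March 27, 1908

+366 (one year; includes Feb 29, 1904) → Apr 17, 1904 (1440 left).
+365 (one year) → Apr 17, 1905 (1075 left).
+365 (one year) → Apr 17, 1906 (710 left).
+365 (one year) → Apr 17, 1907 (345 left).
Apr has 30 days: +14 → May 1, 1907 (331 left).
May has 31 days: +31 → Jun 1, 1907 (300 left).
Jun has 30 days: +30 → Jul 1, 1907 (270 left).
Jul has 31 days: +31 → Aug 1, 1907 (239 left).
Aug has 31 days: +31 → Sep 1, 1907 (208 left).
Sep has 30 days: +30 → Oct 1, 1907 (178 left).
Oct has 31 days: +31 → Nov 1, 1907 (147 left).
Nov has 30 days: +30 → Dec 1, 1907 (117 left).
Dec has 31 days: +31 → Jan 1, 1908 (86 left).
Jan has 31 days: +31 → Feb 1, 1908 (55 left).
Feb has 29 days: +29 → Mar 1, 1908 (26 left).
+26 → Mar 27, 1908.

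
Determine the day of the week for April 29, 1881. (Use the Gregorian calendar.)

Doomsday rule: the anchor day for the 1800s is Friday. For year 81: 81÷12 = 6 r 9, and 9÷4 = 2, so 6+9+2 = 17.
Friday + 17 ≡ Monday — that's 1881's doomsday.
In April the doomsday date is Apr 4.
Apr 29 is 25 days after Apr 4; 25 mod 7 = 4, so Monday + 4 = Friday.

Friday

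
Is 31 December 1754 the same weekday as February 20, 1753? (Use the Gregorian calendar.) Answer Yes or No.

From Feb 20, 1753 to Dec 31, 1754 is 679 days.
679 mod 7 = 0, so they are the same weekday.
(Feb 20, 1753 is a Tuesday; Dec 31, 1754 is a Tuesday.)

Yes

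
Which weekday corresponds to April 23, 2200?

Wednesday

Doomsday rule: the anchor day for the 2200s is Friday. For year 00: 0÷12 = 0 r 0, and 0÷4 = 0, so 0+0+0 = 0.
Friday + 0 ≡ Friday — that's 2200's doomsday.
In April the doomsday date is Apr 4.
Apr 23 is 19 days after Apr 4; 19 mod 7 = 5, so Friday + 5 = Wednesday.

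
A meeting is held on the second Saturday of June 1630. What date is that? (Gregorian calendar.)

June 1, 1630 is a Saturday.
The first Saturday is therefore June 1 (same day).
The second Saturday is 1 + 1×7 = June 8.

June 8, 1630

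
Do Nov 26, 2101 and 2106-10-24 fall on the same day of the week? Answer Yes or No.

From Nov 26, 2101 to Oct 24, 2106 is 1793 days.
1793 mod 7 = 1, so they are different weekdays.
(Nov 26, 2101 is a Saturday; Oct 24, 2106 is a Sunday.)

No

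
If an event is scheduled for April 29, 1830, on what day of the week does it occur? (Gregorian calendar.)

Thursday

Doomsday rule: the anchor day for the 1800s is Friday. For year 30: 30÷12 = 2 r 6, and 6÷4 = 1, so 2+6+1 = 9.
Friday + 9 ≡ Sunday — that's 1830's doomsday.
In April the doomsday date is Apr 4.
Apr 29 is 25 days after Apr 4; 25 mod 7 = 4, so Sunday + 4 = Thursday.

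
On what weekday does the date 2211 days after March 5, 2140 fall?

Mar 5, 2140 is a Saturday.
2211 mod 7 = 6, so 2211 days after a Saturday is Saturday + 6 = Friday.

Friday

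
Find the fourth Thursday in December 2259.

December 1, 2259 is a Thursday.
The first Thursday is therefore December 1 (same day).
The fourth Thursday is 1 + 3×7 = December 22.

December 22, 2259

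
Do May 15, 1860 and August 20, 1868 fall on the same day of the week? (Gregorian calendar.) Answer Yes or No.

From May 15, 1860 to Aug 20, 1868 is 3019 days.
3019 mod 7 = 2, so they are different weekdays.
(May 15, 1860 is a Tuesday; Aug 20, 1868 is a Thursday.)

No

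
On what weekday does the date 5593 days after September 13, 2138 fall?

Saturday

First find the weekday of Sep 13, 2138. Doomsday rule: the anchor day for the 2100s is Sunday. For year 38: 38÷12 = 3 r 2, and 2÷4 = 0, so 3+2+0 = 5.
Sunday + 5 ≡ Friday — that's 2138's doomsday.
In September the doomsday date is Sep 5.
Sep 13 is 8 days after Sep 5; 8 mod 7 = 1, so Friday + 1 = Saturday.
5593 mod 7 = 0, so 5593 days after a Saturday is Saturday + 0 = Saturday.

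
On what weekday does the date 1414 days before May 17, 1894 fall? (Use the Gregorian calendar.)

Thursday

May 17, 1894 is a Thursday.
1414 mod 7 = 0, so 1414 days before a Thursday is Thursday − 0 = Thursday.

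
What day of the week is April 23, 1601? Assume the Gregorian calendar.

Monday

Doomsday rule: the anchor day for the 1600s is Tuesday. For year 01: 1÷12 = 0 r 1, and 1÷4 = 0, so 0+1+0 = 1.
Tuesday + 1 ≡ Wednesday — that's 1601's doomsday.
In April the doomsday date is Apr 4.
Apr 23 is 19 days after Apr 4; 19 mod 7 = 5, so Wednesday + 5 = Monday.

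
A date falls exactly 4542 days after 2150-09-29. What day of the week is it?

Monday

Sep 29, 2150 is a Tuesday.
4542 mod 7 = 6, so 4542 days after a Tuesday is Tuesday + 6 = Monday.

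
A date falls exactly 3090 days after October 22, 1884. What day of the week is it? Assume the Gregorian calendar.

Oct 22, 1884 is a Wednesday.
3090 mod 7 = 3, so 3090 days after a Wednesday is Wednesday + 3 = Saturday.

Saturday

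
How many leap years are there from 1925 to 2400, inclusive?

116

Multiples of 4 in [1925,2400]: 119.
Of those, multiples of 100: 5 (not leap unless ÷400).
Multiples of 400: 2.
Leap years = 119 − 5 + 2 = 116.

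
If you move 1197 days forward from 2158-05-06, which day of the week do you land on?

Saturday

First find the weekday of May 6, 2158. Doomsday rule: the anchor day for the 2100s is Sunday. For year 58: 58÷12 = 4 r 10, and 10÷4 = 2, so 4+10+2 = 16.
Sunday + 16 ≡ Tuesday — that's 2158's doomsday.
In May the doomsday date is May 9.
May 6 is 3 days before May 9; 3 mod 7 = 3, so Tuesday − 3 = Saturday.
1197 mod 7 = 0, so 1197 days after a Saturday is Saturday + 0 = Saturday.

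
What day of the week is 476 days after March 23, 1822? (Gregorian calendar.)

First find the weekday of Mar 23, 1822. Doomsday rule: the anchor day for the 1800s is Friday. For year 22: 22÷12 = 1 r 10, and 10÷4 = 2, so 1+10+2 = 13.
Friday + 13 ≡ Thursday — that's 1822's doomsday.
In March the doomsday date is Mar 14.
Mar 23 is 9 days after Mar 14; 9 mod 7 = 2, so Thursday + 2 = Saturday.
476 mod 7 = 0, so 476 days after a Saturday is Saturday + 0 = Saturday.

Saturday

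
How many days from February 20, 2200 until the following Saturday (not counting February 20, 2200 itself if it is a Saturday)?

2

Feb 20, 2200 is a Thursday.
From Thursday to the next Saturday is 2 days.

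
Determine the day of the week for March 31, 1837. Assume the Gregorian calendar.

January 1, 1837 is a Sunday.
Jan 1, 1837 → Feb 1, 1837: 31 days (January has 31).
Feb 1, 1837 → Mar 1, 1837: 28 days (February has 28).
Mar 1, 1837 → Mar 31, 1837: 30 days.
Total: 89 days.
89 mod 7 = 5, so Sunday + 5 = Friday.

Friday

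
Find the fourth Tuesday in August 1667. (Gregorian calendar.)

August 23, 1667

August 1, 1667 is a Monday.
The first Tuesday is therefore August 2 (1 days later).
The fourth Tuesday is 2 + 3×7 = August 23.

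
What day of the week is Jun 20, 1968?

Doomsday rule: the anchor day for the 1900s is Wednesday. For year 68: 68÷12 = 5 r 8, and 8÷4 = 2, so 5+8+2 = 15.
Wednesday + 15 ≡ Thursday — that's 1968's doomsday.
In June the doomsday date is Jun 6.
Jun 20 is 14 days after Jun 6; 14 mod 7 = 0, so Thursday + 0 = Thursday.

Thursday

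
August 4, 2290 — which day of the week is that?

Monday

Doomsday rule: the anchor day for the 2200s is Friday. For year 90: 90÷12 = 7 r 6, and 6÷4 = 1, so 7+6+1 = 14.
Friday + 14 ≡ Friday — that's 2290's doomsday.
In August the doomsday date is Aug 8.
Aug 4 is 4 days before Aug 8; 4 mod 7 = 4, so Friday − 4 = Monday.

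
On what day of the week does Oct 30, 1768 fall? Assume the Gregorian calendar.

Doomsday rule: the anchor day for the 1700s is Sunday. For year 68: 68÷12 = 5 r 8, and 8÷4 = 2, so 5+8+2 = 15.
Sunday + 15 ≡ Monday — that's 1768's doomsday.
In October the doomsday date is Oct 10.
Oct 30 is 20 days after Oct 10; 20 mod 7 = 6, so Monday + 6 = Sunday.

Sunday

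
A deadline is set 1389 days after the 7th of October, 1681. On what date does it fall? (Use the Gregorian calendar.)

+365 (one year) → Oct 7, 1682 (1024 left).
+365 (one year) → Oct 7, 1683 (659 left).
+366 (one year; includes Feb 29, 1684) → Oct 7, 1684 (293 left).
Oct has 31 days: +25 → Nov 1, 1684 (268 left).
Nov has 30 days: +30 → Dec 1, 1684 (238 left).
Dec has 31 days: +31 → Jan 1, 1685 (207 left).
Jan has 31 days: +31 → Feb 1, 1685 (176 left).
Feb has 28 days: +28 → Mar 1, 1685 (148 left).
Mar has 31 days: +31 → Apr 1, 1685 (117 left).
Apr has 30 days: +30 → May 1, 1685 (87 left).
May has 31 days: +31 → Jun 1, 1685 (56 left).
Jun has 30 days: +30 → Jul 1, 1685 (26 left).
+26 → Jul 27, 1685.

July 27, 1685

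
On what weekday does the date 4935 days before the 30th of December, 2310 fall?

First find the weekday of Dec 30, 2310. Doomsday rule: the anchor day for the 2300s is Wednesday. For year 10: 10÷12 = 0 r 10, and 10÷4 = 2, so 0+10+2 = 12.
Wednesday + 12 ≡ Monday — that's 2310's doomsday.
In December the doomsday date is Dec 12.
Dec 30 is 18 days after Dec 12; 18 mod 7 = 4, so Monday + 4 = Friday.
4935 mod 7 = 0, so 4935 days before a Friday is Friday − 0 = Friday.

Friday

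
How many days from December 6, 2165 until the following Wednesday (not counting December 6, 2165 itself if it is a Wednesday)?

5

Dec 6, 2165 is a Friday.
From Friday to the next Wednesday is 5 days.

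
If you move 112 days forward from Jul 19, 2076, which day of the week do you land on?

Jul 19, 2076 is a Sunday.
112 mod 7 = 0, so 112 days after a Sunday is Sunday + 0 = Sunday.

Sunday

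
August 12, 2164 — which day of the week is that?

Doomsday rule: the anchor day for the 2100s is Sunday. For year 64: 64÷12 = 5 r 4, and 4÷4 = 1, so 5+4+1 = 10.
Sunday + 10 ≡ Wednesday — that's 2164's doomsday.
In August the doomsday date is Aug 8.
Aug 12 is 4 days after Aug 8; 4 mod 7 = 4, so Wednesday + 4 = Sunday.

Sunday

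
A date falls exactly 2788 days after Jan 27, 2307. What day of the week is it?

Jan 27, 2307 is a Sunday.
2788 mod 7 = 2, so 2788 days after a Sunday is Sunday + 2 = Tuesday.

Tuesday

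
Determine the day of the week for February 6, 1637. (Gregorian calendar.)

Friday

Doomsday rule: the anchor day for the 1600s is Tuesday. For year 37: 37÷12 = 3 r 1, and 1÷4 = 0, so 3+1+0 = 4.
Tuesday + 4 ≡ Saturday — that's 1637's doomsday.
In February the doomsday date is Feb 28 (1637 is not a leap year).
Feb 6 is 22 days before Feb 28; 22 mod 7 = 1, so Saturday − 1 = Friday.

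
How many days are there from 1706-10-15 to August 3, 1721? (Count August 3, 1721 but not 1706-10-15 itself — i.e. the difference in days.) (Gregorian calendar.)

5406

Oct 15, 1706 → Oct 15, 1707: 365 days.
Oct 15, 1707 → Oct 15, 1708: 366 days (Feb 29, 1708 is in that span).
Oct 15, 1708 → Oct 15, 1709: 365 days.
Oct 15, 1709 → Oct 15, 1710: 365 days.
Oct 15, 1710 → Oct 15, 1711: 365 days.
Oct 15, 1711 → Oct 15, 1712: 366 days (Feb 29, 1712 is in that span).
Oct 15, 1712 → Oct 15, 1713: 365 days.
Oct 15, 1713 → Oct 15, 1714: 365 days.
Oct 15, 1714 → Oct 15, 1715: 365 days.
Oct 15, 1715 → Oct 15, 1716: 366 days (Feb 29, 1716 is in that span).
Oct 15, 1716 → Oct 15, 1717: 365 days.
Oct 15, 1717 → Oct 15, 1718: 365 days.
Oct 15, 1718 → Oct 15, 1719: 365 days.
Oct 15, 1719 → Oct 15, 1720: 366 days (Feb 29, 1720 is in that span).
Oct 15, 1720 → Nov 15, 1720: 31 days (October has 31).
Nov 15, 1720 → Dec 15, 1720: 30 days (November has 30).
Dec 15, 1720 → Jan 15, 1721: 31 days (December has 31).
Jan 15, 1721 → Feb 15, 1721: 31 days (January has 31).
Feb 15, 1721 → Mar 15, 1721: 28 days (February has 28).
Mar 15, 1721 → Apr 15, 1721: 31 days (March has 31).
Apr 15, 1721 → May 15, 1721: 30 days (April has 30).
May 15, 1721 → Jun 15, 1721: 31 days (May has 31).
Jun 15, 1721 → Jul 15, 1721: 30 days (June has 30).
Jul 15, 1721 → Aug 3, 1721: 19 days.
Total: 5406 days.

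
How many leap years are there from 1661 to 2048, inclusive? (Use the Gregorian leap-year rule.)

Multiples of 4 in [1661,2048]: 97.
Of those, multiples of 100: 4 (not leap unless ÷400).
Multiples of 400: 1.
Leap years = 97 − 4 + 1 = 94.

94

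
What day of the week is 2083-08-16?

January 1, 2083 is a Friday.
Jan 1, 2083 → Feb 1, 2083: 31 days (January has 31).
Feb 1, 2083 → Mar 1, 2083: 28 days (February has 28).
Mar 1, 2083 → Apr 1, 2083: 31 days (March has 31).
Apr 1, 2083 → May 1, 2083: 30 days (April has 30).
May 1, 2083 → Jun 1, 2083: 31 days (May has 31).
Jun 1, 2083 → Jul 1, 2083: 30 days (June has 30).
Jul 1, 2083 → Aug 1, 2083: 31 days (July has 31).
Aug 1, 2083 → Aug 16, 2083: 15 days.
Total: 227 days.
227 mod 7 = 3, so Friday + 3 = Monday.

Monday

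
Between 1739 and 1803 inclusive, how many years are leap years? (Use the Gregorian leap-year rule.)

15

Multiples of 4 in [1739,1803]: 16.
Of those, multiples of 100: 1 (not leap unless ÷400).
Multiples of 400: 0.
Leap years = 16 − 1 + 0 = 15.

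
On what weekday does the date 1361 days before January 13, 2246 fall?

First find the weekday of Jan 13, 2246. Doomsday rule: the anchor day for the 2200s is Friday. For year 46: 46÷12 = 3 r 10, and 10÷4 = 2, so 3+10+2 = 15.
Friday + 15 ≡ Saturday — that's 2246's doomsday.
In January the doomsday date is Jan 3 (2246 is not a leap year).
Jan 13 is 10 days after Jan 3; 10 mod 7 = 3, so Saturday + 3 = Tuesday.
1361 mod 7 = 3, so 1361 days before a Tuesday is Tuesday − 3 = Saturday.

Saturday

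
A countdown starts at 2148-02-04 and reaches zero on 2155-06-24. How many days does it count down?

Feb 4, 2148 → Feb 4, 2149: 366 days (Feb 29, 2148 is in that span).
Feb 4, 2149 → Feb 4, 2150: 365 days.
Feb 4, 2150 → Feb 4, 2151: 365 days.
Feb 4, 2151 → Feb 4, 2152: 365 days.
Feb 4, 2152 → Feb 4, 2153: 366 days (Feb 29, 2152 is in that span).
Feb 4, 2153 → Feb 4, 2154: 365 days.
Feb 4, 2154 → Feb 4, 2155: 365 days.
Feb 4, 2155 → Mar 4, 2155: 28 days (February has 28).
Mar 4, 2155 → Apr 4, 2155: 31 days (March has 31).
Apr 4, 2155 → May 4, 2155: 30 days (April has 30).
May 4, 2155 → Jun 4, 2155: 31 days (May has 31).
Jun 4, 2155 → Jun 24, 2155: 20 days.
Total: 2697 days.

2697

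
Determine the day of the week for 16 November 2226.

Thursday

Doomsday rule: the anchor day for the 2200s is Friday. For year 26: 26÷12 = 2 r 2, and 2÷4 = 0, so 2+2+0 = 4.
Friday + 4 ≡ Tuesday — that's 2226's doomsday.
In November the doomsday date is Nov 7.
Nov 16 is 9 days after Nov 7; 9 mod 7 = 2, so Tuesday + 2 = Thursday.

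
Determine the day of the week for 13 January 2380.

Doomsday rule: the anchor day for the 2300s is Wednesday. For year 80: 80÷12 = 6 r 8, and 8÷4 = 2, so 6+8+2 = 16.
Wednesday + 16 ≡ Friday — that's 2380's doomsday.
In January the doomsday date is Jan 4 (2380 is a leap year (divisible by 4)).
Jan 13 is 9 days after Jan 4; 9 mod 7 = 2, so Friday + 2 = Sunday.

Sunday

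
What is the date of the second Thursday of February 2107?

February 10, 2107

February 1, 2107 is a Tuesday.
The first Thursday is therefore February 3 (2 days later).
The second Thursday is 3 + 1×7 = February 10.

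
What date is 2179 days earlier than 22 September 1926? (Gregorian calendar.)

−365 (one year) → Sep 22, 1925 (1814 left).
−365 (one year) → Sep 22, 1924 (1449 left).
−366 (one year; includes Feb 29, 1924) → Sep 22, 1923 (1083 left).
−365 (one year) → Sep 22, 1922 (718 left).
−365 (one year) → Sep 22, 1921 (353 left).
−22 → Aug 31, 1921 (end of Aug, 31 days; 331 left).
−31 → Jul 31, 1921 (end of Jul, 31 days; 300 left).
−31 → Jun 30, 1921 (end of Jun, 30 days; 269 left).
−30 → May 31, 1921 (end of May, 31 days; 239 left).
−31 → Apr 30, 1921 (end of Apr, 30 days; 208 left).
−30 → Mar 31, 1921 (end of Mar, 31 days; 178 left).
−31 → Feb 28, 1921 (end of Feb, 28 days; 147 left).
−28 → Jan 31, 1921 (end of Jan, 31 days; 119 left).
−31 → Dec 31, 1920 (end of Dec, 31 days; 88 left).
−31 → Nov 30, 1920 (end of Nov, 30 days; 57 left).
−30 → Oct 31, 1920 (end of Oct, 31 days; 27 left).
−27 → Oct 4, 1920.

October 4, 1920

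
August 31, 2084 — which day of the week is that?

Doomsday rule: the anchor day for the 2000s is Tuesday. For year 84: 84÷12 = 7 r 0, and 0÷4 = 0, so 7+0+0 = 7.
Tuesday + 7 ≡ Tuesday — that's 2084's doomsday.
In August the doomsday date is Aug 8.
Aug 31 is 23 days after Aug 8; 23 mod 7 = 2, so Tuesday + 2 = Thursday.

Thursday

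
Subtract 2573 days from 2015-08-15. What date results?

−365 (one year) → Aug 15, 2014 (2208 left).
−365 (one year) → Aug 15, 2013 (1843 left).
−365 (one year) → Aug 15, 2012 (1478 left).
−366 (one year; includes Feb 29, 2012) → Aug 15, 2011 (1112 left).
−365 (one year) → Aug 15, 2010 (747 left).
−365 (one year) → Aug 15, 2009 (382 left).
−15 → Jul 31, 2009 (end of Jul, 31 days; 367 left).
−31 → Jun 30, 2009 (end of Jun, 30 days; 336 left).
−30 → May 31, 2009 (end of May, 31 days; 306 left).
−31 → Apr 30, 2009 (end of Apr, 30 days; 275 left).
−30 → Mar 31, 2009 (end of Mar, 31 days; 245 left).
−31 → Feb 28, 2009 (end of Feb, 28 days; 214 left).
−28 → Jan 31, 2009 (end of Jan, 31 days; 186 left).
−31 → Dec 31, 2008 (end of Dec, 31 days; 155 left).
−31 → Nov 30, 2008 (end of Nov, 30 days; 124 left).
−30 → Oct 31, 2008 (end of Oct, 31 days; 94 left).
−31 → Sep 30, 2008 (end of Sep, 30 days; 63 left).
−30 → Aug 31, 2008 (end of Aug, 31 days; 33 left).
−31 → Jul 31, 2008 (end of Jul, 31 days; 2 left).
−2 → Jul 29, 2008.

July 29, 2008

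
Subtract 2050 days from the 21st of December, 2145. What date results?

May 11, 2140

−365 (one year) → Dec 21, 2144 (1685 left).
−366 (one year; includes Feb 29, 2144) → Dec 21, 2143 (1319 left).
−365 (one year) → Dec 21, 2142 (954 left).
−365 (one year) → Dec 21, 2141 (589 left).
−365 (one year) → Dec 21, 2140 (224 left).
−21 → Nov 30, 2140 (end of Nov, 30 days; 203 left).
−30 → Oct 31, 2140 (end of Oct, 31 days; 173 left).
−31 → Sep 30, 2140 (end of Sep, 30 days; 142 left).
−30 → Aug 31, 2140 (end of Aug, 31 days; 112 left).
−31 → Jul 31, 2140 (end of Jul, 31 days; 81 left).
−31 → Jun 30, 2140 (end of Jun, 30 days; 50 left).
−30 → May 31, 2140 (end of May, 31 days; 20 left).
−20 → May 11, 2140.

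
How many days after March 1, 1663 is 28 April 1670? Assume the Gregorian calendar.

Mar 1, 1663 → Mar 1, 1664: 366 days (Feb 29, 1664 is in that span).
Mar 1, 1664 → Mar 1, 1665: 365 days.
Mar 1, 1665 → Mar 1, 1666: 365 days.
Mar 1, 1666 → Mar 1, 1667: 365 days.
Mar 1, 1667 → Mar 1, 1668: 366 days (Feb 29, 1668 is in that span).
Mar 1, 1668 → Mar 1, 1669: 365 days.
Mar 1, 1669 → Mar 1, 1670: 365 days.
Mar 1, 1670 → Apr 1, 1670: 31 days (March has 31).
Apr 1, 1670 → Apr 28, 1670: 27 days.
Total: 2615 days.

2615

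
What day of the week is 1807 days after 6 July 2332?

Jul 6, 2332 is a Wednesday.
1807 mod 7 = 1, so 1807 days after a Wednesday is Wednesday + 1 = Thursday.

Thursday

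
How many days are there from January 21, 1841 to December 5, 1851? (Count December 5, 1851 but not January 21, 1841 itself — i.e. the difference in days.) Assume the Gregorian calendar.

3970

Jan 21, 1841 → Jan 21, 1842: 365 days.
Jan 21, 1842 → Jan 21, 1843: 365 days.
Jan 21, 1843 → Jan 21, 1844: 365 days.
Jan 21, 1844 → Jan 21, 1845: 366 days (Feb 29, 1844 is in that span).
Jan 21, 1845 → Jan 21, 1846: 365 days.
Jan 21, 1846 → Jan 21, 1847: 365 days.
Jan 21, 1847 → Jan 21, 1848: 365 days.
Jan 21, 1848 → Jan 21, 1849: 366 days (Feb 29, 1848 is in that span).
Jan 21, 1849 → Jan 21, 1850: 365 days.
Jan 21, 1850 → Jan 21, 1851: 365 days.
Jan 21, 1851 → Feb 21, 1851: 31 days (January has 31).
Feb 21, 1851 → Mar 21, 1851: 28 days (February has 28).
Mar 21, 1851 → Apr 21, 1851: 31 days (March has 31).
Apr 21, 1851 → May 21, 1851: 30 days (April has 30).
May 21, 1851 → Jun 21, 1851: 31 days (May has 31).
Jun 21, 1851 → Jul 21, 1851: 30 days (June has 30).
Jul 21, 1851 → Aug 21, 1851: 31 days (July has 31).
Aug 21, 1851 → Sep 21, 1851: 31 days (August has 31).
Sep 21, 1851 → Oct 21, 1851: 30 days (September has 30).
Oct 21, 1851 → Nov 21, 1851: 31 days (October has 31).
Nov 21, 1851 → Dec 5, 1851: 14 days.
Total: 3970 days.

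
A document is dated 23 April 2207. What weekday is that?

Doomsday rule: the anchor day for the 2200s is Friday. For year 07: 7÷12 = 0 r 7, and 7÷4 = 1, so 0+7+1 = 8.
Friday + 8 ≡ Saturday — that's 2207's doomsday.
In April the doomsday date is Apr 4.
Apr 23 is 19 days after Apr 4; 19 mod 7 = 5, so Saturday + 5 = Thursday.

Thursday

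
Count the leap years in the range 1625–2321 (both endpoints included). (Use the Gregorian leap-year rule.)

168

Multiples of 4 in [1625,2321]: 174.
Of those, multiples of 100: 7 (not leap unless ÷400).
Multiples of 400: 1.
Leap years = 174 − 7 + 1 = 168.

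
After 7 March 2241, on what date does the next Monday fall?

March 8, 2241

Mar 7, 2241 is a Sunday.
From Sunday to the next Monday is 1 day.
Mar 7, 2241 + 1 = Mar 8, 2241.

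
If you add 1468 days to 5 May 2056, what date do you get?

May 12, 2060

+365 (one year) → May 5, 2057 (1103 left).
+365 (one year) → May 5, 2058 (738 left).
+365 (one year) → May 5, 2059 (373 left).
May has 31 days: +27 → Jun 1, 2059 (346 left).
Jun has 30 days: +30 → Jul 1, 2059 (316 left).
Jul has 31 days: +31 → Aug 1, 2059 (285 left).
Aug has 31 days: +31 → Sep 1, 2059 (254 left).
Sep has 30 days: +30 → Oct 1, 2059 (224 left).
Oct has 31 days: +31 → Nov 1, 2059 (193 left).
Nov has 30 days: +30 → Dec 1, 2059 (163 left).
Dec has 31 days: +31 → Jan 1, 2060 (132 left).
Jan has 31 days: +31 → Feb 1, 2060 (101 left).
Feb has 29 days: +29 → Mar 1, 2060 (72 left).
Mar has 31 days: +31 → Apr 1, 2060 (41 left).
Apr has 30 days: +30 → May 1, 2060 (11 left).
+11 → May 12, 2060.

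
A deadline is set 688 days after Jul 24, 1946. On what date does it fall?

+365 (one year) → Jul 24, 1947 (323 left).
Jul has 31 days: +8 → Aug 1, 1947 (315 left).
Aug has 31 days: +31 → Sep 1, 1947 (284 left).
Sep has 30 days: +30 → Oct 1, 1947 (254 left).
Oct has 31 days: +31 → Nov 1, 1947 (223 left).
Nov has 30 days: +30 → Dec 1, 1947 (193 left).
Dec has 31 days: +31 → Jan 1, 1948 (162 left).
Jan has 31 days: +31 → Feb 1, 1948 (131 left).
Feb has 29 days: +29 → Mar 1, 1948 (102 left).
Mar has 31 days: +31 → Apr 1, 1948 (71 left).
Apr has 30 days: +30 → May 1, 1948 (41 left).
May has 31 days: +31 → Jun 1, 1948 (10 left).
+10 → Jun 11, 1948.

June 11, 1948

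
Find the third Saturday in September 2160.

September 1, 2160 is a Monday.
The first Saturday is therefore September 6 (5 days later).
The third Saturday is 6 + 2×7 = September 20.

September 20, 2160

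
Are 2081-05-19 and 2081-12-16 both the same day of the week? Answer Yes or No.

No

From May 19, 2081 to Dec 16, 2081 is 211 days.
211 mod 7 = 1, so they are different weekdays.
(May 19, 2081 is a Monday; Dec 16, 2081 is a Tuesday.)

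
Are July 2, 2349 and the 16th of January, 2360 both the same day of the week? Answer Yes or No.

From Jul 2, 2349 to Jan 16, 2360 is 3850 days.
3850 mod 7 = 0, so they are the same weekday.
(Jul 2, 2349 is a Saturday; Jan 16, 2360 is a Saturday.)

Yes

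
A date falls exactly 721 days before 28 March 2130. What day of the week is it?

Mar 28, 2130 is a Tuesday.
721 mod 7 = 0, so 721 days before a Tuesday is Tuesday − 0 = Tuesday.

Tuesday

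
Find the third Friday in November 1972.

November 17, 1972

November 1, 1972 is a Wednesday.
The first Friday is therefore November 3 (2 days later).
The third Friday is 3 + 2×7 = November 17.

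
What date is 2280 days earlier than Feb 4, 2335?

November 7, 2328

−365 (one year) → Feb 4, 2334 (1915 left).
−365 (one year) → Feb 4, 2333 (1550 left).
−366 (one year; includes Feb 29, 2332) → Feb 4, 2332 (1184 left).
−365 (one year) → Feb 4, 2331 (819 left).
−365 (one year) → Feb 4, 2330 (454 left).
−365 (one year) → Feb 4, 2329 (89 left).
−4 → Jan 31, 2329 (end of Jan, 31 days; 85 left).
−31 → Dec 31, 2328 (end of Dec, 31 days; 54 left).
−31 → Nov 30, 2328 (end of Nov, 30 days; 23 left).
−23 → Nov 7, 2328.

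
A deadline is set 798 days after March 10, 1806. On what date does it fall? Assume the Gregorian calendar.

May 16, 1808

+365 (one year) → Mar 10, 1807 (433 left).
+366 (one year; includes Feb 29, 1808) → Mar 10, 1808 (67 left).
Mar has 31 days: +22 → Apr 1, 1808 (45 left).
Apr has 30 days: +30 → May 1, 1808 (15 left).
+15 → May 16, 1808.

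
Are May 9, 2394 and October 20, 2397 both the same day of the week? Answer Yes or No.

Yes

From May 9, 2394 to Oct 20, 2397 is 1260 days.
1260 mod 7 = 0, so they are the same weekday.
(May 9, 2394 is a Monday; Oct 20, 2397 is a Monday.)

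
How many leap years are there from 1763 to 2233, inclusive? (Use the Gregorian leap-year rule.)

Multiples of 4 in [1763,2233]: 118.
Of those, multiples of 100: 5 (not leap unless ÷400).
Multiples of 400: 1.
Leap years = 118 − 5 + 1 = 114.

114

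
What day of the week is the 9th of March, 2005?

Doomsday rule: the anchor day for the 2000s is Tuesday. For year 05: 5÷12 = 0 r 5, and 5÷4 = 1, so 0+5+1 = 6.
Tuesday + 6 ≡ Monday — that's 2005's doomsday.
In March the doomsday date is Mar 14.
Mar 9 is 5 days before Mar 14; 5 mod 7 = 5, so Monday − 5 = Wednesday.

Wednesday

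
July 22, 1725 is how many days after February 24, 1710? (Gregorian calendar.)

Feb 24, 1710 → Feb 24, 1711: 365 days.
Feb 24, 1711 → Feb 24, 1712: 365 days.
Feb 24, 1712 → Feb 24, 1713: 366 days (Feb 29, 1712 is in that span).
Feb 24, 1713 → Feb 24, 1714: 365 days.
Feb 24, 1714 → Feb 24, 1715: 365 days.
Feb 24, 1715 → Feb 24, 1716: 365 days.
Feb 24, 1716 → Feb 24, 1717: 366 days (Feb 29, 1716 is in that span).
Feb 24, 1717 → Feb 24, 1718: 365 days.
Feb 24, 1718 → Feb 24, 1719: 365 days.
Feb 24, 1719 → Feb 24, 1720: 365 days.
Feb 24, 1720 → Feb 24, 1721: 366 days (Feb 29, 1720 is in that span).
Feb 24, 1721 → Feb 24, 1722: 365 days.
Feb 24, 1722 → Feb 24, 1723: 365 days.
Feb 24, 1723 → Feb 24, 1724: 365 days.
Feb 24, 1724 → Feb 24, 1725: 366 days (Feb 29, 1724 is in that span).
Feb 24, 1725 → Mar 24, 1725: 28 days (February has 28).
Mar 24, 1725 → Apr 24, 1725: 31 days (March has 31).
Apr 24, 1725 → May 24, 1725: 30 days (April has 30).
May 24, 1725 → Jun 24, 1725: 31 days (May has 31).
Jun 24, 1725 → Jul 22, 1725: 28 days.
Total: 5627 days.

5627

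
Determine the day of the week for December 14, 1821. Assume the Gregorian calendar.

Doomsday rule: the anchor day for the 1800s is Friday. For year 21: 21÷12 = 1 r 9, and 9÷4 = 2, so 1+9+2 = 12.
Friday + 12 ≡ Wednesday — that's 1821's doomsday.
In December the doomsday date is Dec 12.
Dec 14 is 2 days after Dec 12; 2 mod 7 = 2, so Wednesday + 2 = Friday.

Friday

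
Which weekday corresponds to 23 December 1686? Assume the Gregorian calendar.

Monday

Doomsday rule: the anchor day for the 1600s is Tuesday. For year 86: 86÷12 = 7 r 2, and 2÷4 = 0, so 7+2+0 = 9.
Tuesday + 9 ≡ Thursday — that's 1686's doomsday.
In December the doomsday date is Dec 12.
Dec 23 is 11 days after Dec 12; 11 mod 7 = 4, so Thursday + 4 = Monday.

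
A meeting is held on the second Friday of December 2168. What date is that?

December 9, 2168

December 1, 2168 is a Thursday.
The first Friday is therefore December 2 (1 days later).
The second Friday is 2 + 1×7 = December 9.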